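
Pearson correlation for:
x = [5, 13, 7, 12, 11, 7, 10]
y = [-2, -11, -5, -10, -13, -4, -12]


n=7, Σx=65, Σy=-57, Σxy=-599, Σx²=657, Σy²=579
r = (7×(-599) - 65×(-57))/√((7×657 - 65²)(7×579 - (-57)²))
= -488/√(374×804) = -488/√300696 ≈ -488/548.3575 ≈ -0.8899

r ≈ -0.8899


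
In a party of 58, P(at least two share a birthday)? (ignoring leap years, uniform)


P(all different) = Π(365-i)/365 for i=0..57
= 0.008335
P(match) = 1 - 0.008335 = 0.991665

P ≈ 0.9917 ≈ 99.17%


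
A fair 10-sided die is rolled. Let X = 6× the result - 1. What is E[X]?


E[die] = (1+10)/2 = 11/2
E[X] = 6×11/2 - 1 = 32

E[X] = 32


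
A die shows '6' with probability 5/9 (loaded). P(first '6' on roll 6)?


Geometric: P(X=6) = (1-p)^(k-1)×p = (4/9)^5×5/9 = 5120/531441

P(X=6) = 5120/531441 ≈ 0.96%


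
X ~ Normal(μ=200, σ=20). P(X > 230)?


z = (230-200)/20 = 1.5
P(X > 230) = 1 - P(Z ≤ 1.5) = 1 - 0.9332 = 0.0668

P(X > 230) ≈ 0.0668


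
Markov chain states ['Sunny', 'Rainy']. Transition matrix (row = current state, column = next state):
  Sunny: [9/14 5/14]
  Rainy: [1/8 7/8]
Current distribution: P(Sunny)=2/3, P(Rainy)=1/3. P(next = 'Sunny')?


P(next=Sunny) = Σᵢ P(now=i)×P(i→Sunny)
= 2/3×9/14 + 1/3×1/8
= 3/7 + 1/24 = 79/168

P = 79/168 ≈ 0.4702


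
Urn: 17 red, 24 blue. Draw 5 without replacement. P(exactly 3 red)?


Hypergeometric: C(17,3)×C(24,2)/C(41,5)
= 680×276/749398 = 93840/374699

P(X=3) = 93840/374699 ≈ 25.04%


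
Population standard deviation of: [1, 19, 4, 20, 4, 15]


Mean = 63/6 = 21/2
  (1-21/2)²=361/4
  (19-21/2)²=289/4
  (4-21/2)²=169/4
  (20-21/2)²=361/4
  (4-21/2)²=169/4
  (15-21/2)²=81/4
Σ(x-μ)² = 715/2
σ² = (715/2)/6 = 715/12

σ = √(715/12) ≈ 7.7190


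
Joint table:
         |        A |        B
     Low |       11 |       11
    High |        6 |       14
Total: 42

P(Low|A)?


P(Low|A) = 11/(11+6) = 11/17

P = 11/17 ≈ 64.71%


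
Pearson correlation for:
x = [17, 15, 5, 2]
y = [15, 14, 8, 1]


n=4, Σx=39, Σy=38, Σxy=507, Σx²=543, Σy²=486
r = (4×507 - 39×38)/√((4×543 - 39²)(4×486 - 38²))
= 546/√(651×500) = 546/√325500 ≈ 546/570.5261 ≈ 0.9570

r ≈ 0.9570


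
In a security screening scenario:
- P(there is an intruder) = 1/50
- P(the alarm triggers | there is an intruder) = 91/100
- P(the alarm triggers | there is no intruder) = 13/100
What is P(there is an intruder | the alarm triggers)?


Using Bayes' theorem:
P(A|B) = P(B|A)·P(A) / P(B)

P(the alarm triggers) = 91/100 × 1/50 + 13/100 × 49/50
= 91/5000 + 637/5000 = 91/625

P(there is an intruder|the alarm triggers) = (91/5000) / (91/625) = 1/8

P(there is an intruder|the alarm triggers) = 1/8 ≈ 12.50%


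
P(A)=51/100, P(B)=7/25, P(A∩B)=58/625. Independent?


P(A)×P(B) = 357/2500
P(A∩B) = 58/625
Not equal → NOT independent

No, not independent


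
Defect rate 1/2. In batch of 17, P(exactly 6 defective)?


Binomial: P(X=6) = C(17,6)×p^6×(1-p)^11
= 12376 × 1/64 × 1/2048 = 1547/16384

P(X=6) = 1547/16384 ≈ 9.44%


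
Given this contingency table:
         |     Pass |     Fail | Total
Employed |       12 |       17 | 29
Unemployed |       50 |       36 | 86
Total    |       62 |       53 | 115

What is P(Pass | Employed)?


P(Pass | Employed) = 12/(12+17) = 12/29

P(Pass|Employed) = 12/29 ≈ 41.38%


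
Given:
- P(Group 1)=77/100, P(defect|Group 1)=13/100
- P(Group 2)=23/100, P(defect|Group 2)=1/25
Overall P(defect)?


P(B) = Σ P(B|Aᵢ)×P(Aᵢ)
  13/100×77/100 = 1001/10000
  1/25×23/100 = 23/2500
Sum = 1093/10000

P(defect) = 1093/10000 ≈ 10.93%


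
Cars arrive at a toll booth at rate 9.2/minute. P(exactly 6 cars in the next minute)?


Poisson(λ=9.2): P(X=6) = e^(-λ)×λ^k/k!
= e^(-9.2) × 9.2^6 / 6!
≈ 0.0001010394018 × 606355.001344 / 720 ≈ 0.085091

P(X=6) ≈ 0.085091 ≈ 8.51%


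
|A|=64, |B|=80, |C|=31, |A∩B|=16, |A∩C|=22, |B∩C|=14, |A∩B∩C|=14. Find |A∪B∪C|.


|A∪B∪C| = 64+80+31-16-22-14+14 = 137

|A∪B∪C| = 137


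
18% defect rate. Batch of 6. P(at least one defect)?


P(all good) = (41/50)^6 = 4750104241/15625000000
P(≥1 defect) = 10874895759/15625000000

P = 10874895759/15625000000 ≈ 69.60%


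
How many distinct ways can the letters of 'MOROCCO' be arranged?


Letters: 7, freq: {'M': 1, 'O': 3, 'R': 1, 'C': 2}
7!/(1!×3!×1!×2!) = 5040/12 = 420

420


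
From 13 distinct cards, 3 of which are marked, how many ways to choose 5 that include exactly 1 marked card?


Choose 1 of the 3 marked cards and 4 of the other 10 cards:
C(3,1)×C(10,4) = 3×210 = 630

630


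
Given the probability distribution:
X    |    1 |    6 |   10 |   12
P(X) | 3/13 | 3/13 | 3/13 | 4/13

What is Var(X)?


E[X] = 99/13
E[X²] = 987/13
Var(X) = E[X²] - (E[X])² = 987/13 - 9801/169 = 3030/169

Var(X) = 3030/169 ≈ 17.9290


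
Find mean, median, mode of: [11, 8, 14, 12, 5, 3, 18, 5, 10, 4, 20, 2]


Sorted: [2, 3, 4, 5, 5, 8, 10, 11, 12, 14, 18, 20]
Mean = 112/12 = 28/3
Median = 9
Freq: {11: 1, 8: 1, 14: 1, 12: 1, 5: 2, 3: 1, 18: 1, 10: 1, 4: 1, 20: 1, 2: 1}
Mode: [5]

Mean=28/3, Median=9, Mode=5


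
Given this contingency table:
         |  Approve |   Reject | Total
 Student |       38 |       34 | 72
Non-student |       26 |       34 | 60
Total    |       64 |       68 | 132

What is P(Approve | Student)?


P(Approve | Student) = 38/(38+34) = 38/72 = 19/36

P(Approve|Student) = 19/36 ≈ 52.78%


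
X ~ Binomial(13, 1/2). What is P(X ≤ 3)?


P(X ≤ 3) = Σ P(X=i) for i=0..3
P(X=0) = 1/8192
P(X=1) = 13/8192
P(X=2) = 39/4096
P(X=3) = 143/4096
Sum = 189/4096

P(X ≤ 3) = 189/4096 ≈ 4.61%


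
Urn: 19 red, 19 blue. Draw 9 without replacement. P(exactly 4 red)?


Hypergeometric: C(19,4)×C(19,5)/C(38,9)
= 3876×11628/163011640 = 17442/63085

P(X=4) = 17442/63085 ≈ 27.65%


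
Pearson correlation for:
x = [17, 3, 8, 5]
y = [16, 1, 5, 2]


n=4, Σx=33, Σy=24, Σxy=325, Σx²=387, Σy²=286
r = (4×325 - 33×24)/√((4×387 - 33²)(4×286 - 24²))
= 508/√(459×568) = 508/√260712 ≈ 508/510.5996 ≈ 0.9949

r ≈ 0.9949


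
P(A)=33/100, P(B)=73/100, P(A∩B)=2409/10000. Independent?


P(A)×P(B) = 2409/10000
P(A∩B) = 2409/10000
Equal ✓ → Independent

Yes, independent


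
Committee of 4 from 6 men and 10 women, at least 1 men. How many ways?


Count by #men:
  1M,3W: C(6,1)×C(10,3)=720
  2M,2W: C(6,2)×C(10,2)=675
  3M,1W: C(6,3)×C(10,1)=200
  4M,0W: C(6,4)×C(10,0)=15
Total = 1610

1610


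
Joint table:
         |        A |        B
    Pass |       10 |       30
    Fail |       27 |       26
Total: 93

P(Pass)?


P(Pass) = (10+30)/93 = 40/93

P(Pass) = 40/93 ≈ 43.01%


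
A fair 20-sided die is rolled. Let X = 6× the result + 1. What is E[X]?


E[die] = (1+20)/2 = 21/2
E[X] = 6×21/2 + 1 = 64

E[X] = 64


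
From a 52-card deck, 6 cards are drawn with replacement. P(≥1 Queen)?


P(not a Queen) = 48/52 = 12/13
P(none in 6 draws) = (12/13)^6 = 2985984/4826809
P(≥1 Queen) = 1 - 2985984/4826809 = 1840825/4826809

P = 1840825/4826809 ≈ 38.14%


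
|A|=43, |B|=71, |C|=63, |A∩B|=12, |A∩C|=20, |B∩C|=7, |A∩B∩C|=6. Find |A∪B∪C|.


|A∪B∪C| = 43+71+63-12-20-7+6 = 144

|A∪B∪C| = 144


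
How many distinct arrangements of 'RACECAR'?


Letters: 7, freq: {'R': 2, 'A': 2, 'C': 2, 'E': 1}
7!/(2!×2!×2!×1!) = 5040/8 = 630

630


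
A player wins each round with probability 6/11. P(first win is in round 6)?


Geometric: P(X=6) = (1-p)^(k-1)×p = (5/11)^5×6/11 = 18750/1771561

P(X=6) = 18750/1771561 ≈ 1.06%


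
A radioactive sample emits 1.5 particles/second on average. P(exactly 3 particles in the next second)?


Poisson(λ=1.5): P(X=3) = e^(-λ)×λ^k/k!
= e^(-1.5) × 1.5^3 / 3!
≈ 0.2231301601 × 3.375 / 6 ≈ 0.125511

P(X=3) ≈ 0.125511 ≈ 12.55%


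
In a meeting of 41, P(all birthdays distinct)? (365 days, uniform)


P(all different) = Π(365-i)/365 for i=0..40
= (365/365)×(364/365)×...×(325/365)
= 0.096848

P ≈ 0.0968 ≈ 9.68%


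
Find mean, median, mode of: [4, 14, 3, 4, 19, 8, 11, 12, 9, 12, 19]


Sorted: [3, 4, 4, 8, 9, 11, 12, 12, 14, 19, 19]
Mean = 115/11
Median = 11
Freq: {4: 2, 14: 1, 3: 1, 19: 2, 8: 1, 11: 1, 12: 2, 9: 1}
Mode: [4, 12, 19]

Mean=115/11, Median=11, Mode=[4, 12, 19]


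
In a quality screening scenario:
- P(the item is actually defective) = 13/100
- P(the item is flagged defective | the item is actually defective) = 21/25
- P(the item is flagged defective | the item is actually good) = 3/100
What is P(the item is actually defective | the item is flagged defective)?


Using Bayes' theorem:
P(A|B) = P(B|A)·P(A) / P(B)

P(the item is flagged defective) = 21/25 × 13/100 + 3/100 × 87/100
= 273/2500 + 261/10000 = 1353/10000

P(the item is actually defective|the item is flagged defective) = (273/2500) / (1353/10000) = 364/451

P(the item is actually defective|the item is flagged defective) = 364/451 ≈ 80.71%


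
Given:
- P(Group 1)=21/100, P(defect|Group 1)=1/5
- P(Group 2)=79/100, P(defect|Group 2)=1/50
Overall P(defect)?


P(B) = Σ P(B|Aᵢ)×P(Aᵢ)
  1/5×21/100 = 21/500
  1/50×79/100 = 79/5000
Sum = 289/5000

P(defect) = 289/5000 ≈ 5.78%


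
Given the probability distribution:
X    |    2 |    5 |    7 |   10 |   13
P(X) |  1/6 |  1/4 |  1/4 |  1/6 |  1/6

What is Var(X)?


E[X] = 43/6
E[X²] = 64
Var(X) = E[X²] - (E[X])² = 64 - 1849/36 = 455/36

Var(X) = 455/36 ≈ 12.6389


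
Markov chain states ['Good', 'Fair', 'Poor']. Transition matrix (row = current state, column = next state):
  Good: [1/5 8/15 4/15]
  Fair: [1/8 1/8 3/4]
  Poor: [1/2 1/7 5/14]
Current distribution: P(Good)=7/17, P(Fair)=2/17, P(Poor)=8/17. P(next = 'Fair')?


P(next=Fair) = Σᵢ P(now=i)×P(i→Fair)
= 7/17×8/15 + 2/17×1/8 + 8/17×1/7
= 56/255 + 1/68 + 8/119 = 2153/7140

P = 2153/7140 ≈ 0.3015


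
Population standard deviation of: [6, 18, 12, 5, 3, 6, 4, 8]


Mean = 62/8 = 31/4
  (6-31/4)²=49/16
  (18-31/4)²=1681/16
  (12-31/4)²=289/16
  (5-31/4)²=121/16
  (3-31/4)²=361/16
  (6-31/4)²=49/16
  (4-31/4)²=225/16
  (8-31/4)²=1/16
Σ(x-μ)² = 347/2
σ² = (347/2)/8 = 347/16

σ = √(347/16) ≈ 4.6570


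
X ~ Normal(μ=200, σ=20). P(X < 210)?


z = (210-200)/20 = 0.5
P(Z < 0.5) = 0.6915

P(X < 210) ≈ 0.6915


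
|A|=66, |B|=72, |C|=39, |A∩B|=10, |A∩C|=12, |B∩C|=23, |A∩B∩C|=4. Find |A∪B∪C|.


|A∪B∪C| = 66+72+39-10-12-23+4 = 136

|A∪B∪C| = 136


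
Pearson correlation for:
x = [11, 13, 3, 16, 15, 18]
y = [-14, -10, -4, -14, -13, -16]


n=6, Σx=76, Σy=-71, Σxy=-1003, Σx²=1104, Σy²=933
r = (6×(-1003) - 76×(-71))/√((6×1104 - 76²)(6×933 - (-71)²))
= -622/√(848×557) = -622/√472336 ≈ -622/687.2671 ≈ -0.9050

r ≈ -0.9050


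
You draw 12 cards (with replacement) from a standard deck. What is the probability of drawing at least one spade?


P(not a spade) = 39/52 = 3/4
P(none in 12 draws) = (3/4)^12 = 531441/16777216
P(≥1 spade) = 1 - 531441/16777216 = 16245775/16777216

P = 16245775/16777216 ≈ 96.83%


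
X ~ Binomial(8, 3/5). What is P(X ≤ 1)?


P(X ≤ 1) = Σ P(X=i) for i=0..1
P(X=0) = 256/390625
P(X=1) = 3072/390625
Sum = 3328/390625

P(X ≤ 1) = 3328/390625 ≈ 0.85%


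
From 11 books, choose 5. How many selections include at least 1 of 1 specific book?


Complement: C(11,5) - C(10,5) = 462 - 252 = 210

210


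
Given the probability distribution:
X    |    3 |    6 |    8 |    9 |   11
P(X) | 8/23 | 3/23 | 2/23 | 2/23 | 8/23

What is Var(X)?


E[X] = 164/23
E[X²] = 1438/23
Var(X) = E[X²] - (E[X])² = 1438/23 - 26896/529 = 6178/529

Var(X) = 6178/529 ≈ 11.6786


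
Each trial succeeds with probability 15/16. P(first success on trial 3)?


Geometric: P(X=3) = (1-p)^(k-1)×p = (1/16)^2×15/16 = 15/4096

P(X=3) = 15/4096 ≈ 0.37%


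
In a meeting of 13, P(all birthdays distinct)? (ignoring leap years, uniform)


P(all different) = Π(365-i)/365 for i=0..12
= (365/365)×(364/365)×...×(353/365)
= 0.805590

P ≈ 0.8056 ≈ 80.56%


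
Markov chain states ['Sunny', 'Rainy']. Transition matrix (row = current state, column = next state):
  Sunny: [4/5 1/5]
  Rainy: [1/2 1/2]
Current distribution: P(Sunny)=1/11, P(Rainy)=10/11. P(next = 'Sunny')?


P(next=Sunny) = Σᵢ P(now=i)×P(i→Sunny)
= 1/11×4/5 + 10/11×1/2
= 4/55 + 5/11 = 29/55

P = 29/55 ≈ 0.5273


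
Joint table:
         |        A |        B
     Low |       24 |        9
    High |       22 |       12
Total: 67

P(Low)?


P(Low) = (24+9)/67 = 33/67

P(Low) = 33/67 ≈ 49.25%


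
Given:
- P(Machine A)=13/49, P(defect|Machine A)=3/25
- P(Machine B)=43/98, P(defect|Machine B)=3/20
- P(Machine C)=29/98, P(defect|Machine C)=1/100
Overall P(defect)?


P(B) = Σ P(B|Aᵢ)×P(Aᵢ)
  3/25×13/49 = 39/1225
  3/20×43/98 = 129/1960
  1/100×29/98 = 29/9800
Sum = 493/4900

P(defect) = 493/4900 ≈ 10.06%


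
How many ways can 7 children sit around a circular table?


Circular arrangements of 7 distinct objects: fix one position to break rotational symmetry.
(n-1)! = 6! = 720

720


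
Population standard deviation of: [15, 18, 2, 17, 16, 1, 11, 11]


Mean = 91/8
  (15-91/8)²=841/64
  (18-91/8)²=2809/64
  (2-91/8)²=5625/64
  (17-91/8)²=2025/64
  (16-91/8)²=1369/64
  (1-91/8)²=6889/64
  (11-91/8)²=9/64
  (11-91/8)²=9/64
Σ(x-μ)² = 2447/8
σ² = (2447/8)/8 = 2447/64

σ = √(2447/64) ≈ 6.1834


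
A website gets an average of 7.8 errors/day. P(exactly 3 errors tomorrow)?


Poisson(λ=7.8): P(X=3) = e^(-λ)×λ^k/k!
= e^(-7.8) × 7.8^3 / 3!
≈ 0.000409734979 × 474.552 / 6 ≈ 0.032407

P(X=3) ≈ 0.032407 ≈ 3.24%


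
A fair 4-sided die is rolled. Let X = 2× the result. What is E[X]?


E[die] = (1+4)/2 = 5/2
E[X] = 2 × 5/2 = 5

E[X] = 5


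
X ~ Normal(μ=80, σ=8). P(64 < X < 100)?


z₁=(64-80)/8=-2.0, z₂=(100-80)/8=2.5
P = Φ(2.5) - Φ(-2.0) = 0.993790 - 0.022750 = 0.971040 ≈ 0.9710

P(64 < X < 100) ≈ 0.9710


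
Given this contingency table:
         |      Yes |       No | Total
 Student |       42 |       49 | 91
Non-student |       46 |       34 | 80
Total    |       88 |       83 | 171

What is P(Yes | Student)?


P(Yes | Student) = 42/(42+49) = 42/91 = 6/13

P(Yes|Student) = 6/13 ≈ 46.15%


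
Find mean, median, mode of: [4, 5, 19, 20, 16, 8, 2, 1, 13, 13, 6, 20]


Sorted: [1, 2, 4, 5, 6, 8, 13, 13, 16, 19, 20, 20]
Mean = 127/12
Median = 21/2
Freq: {4: 1, 5: 1, 19: 1, 20: 2, 16: 1, 8: 1, 2: 1, 1: 1, 13: 2, 6: 1}
Mode: [13, 20]

Mean=127/12, Median=21/2, Mode=[13, 20]


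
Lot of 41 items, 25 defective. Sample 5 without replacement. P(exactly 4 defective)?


Hypergeometric: C(25,4)×C(16,1)/C(41,5)
= 12650×16/749398 = 101200/374699

P(X=4) = 101200/374699 ≈ 27.01%


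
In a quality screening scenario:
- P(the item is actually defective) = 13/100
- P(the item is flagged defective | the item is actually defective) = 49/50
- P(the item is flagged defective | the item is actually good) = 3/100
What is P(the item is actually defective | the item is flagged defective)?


Using Bayes' theorem:
P(A|B) = P(B|A)·P(A) / P(B)

P(the item is flagged defective) = 49/50 × 13/100 + 3/100 × 87/100
= 637/5000 + 261/10000 = 307/2000

P(the item is actually defective|the item is flagged defective) = (637/5000) / (307/2000) = 1274/1535

P(the item is actually defective|the item is flagged defective) = 1274/1535 ≈ 83.00%


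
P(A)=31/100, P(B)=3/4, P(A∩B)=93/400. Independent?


P(A)×P(B) = 93/400
P(A∩B) = 93/400
Equal ✓ → Independent

Yes, independent


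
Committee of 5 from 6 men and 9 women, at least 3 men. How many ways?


Count by #men:
  3M,2W: C(6,3)×C(9,2)=720
  4M,1W: C(6,4)×C(9,1)=135
  5M,0W: C(6,5)×C(9,0)=6
Total = 861

861


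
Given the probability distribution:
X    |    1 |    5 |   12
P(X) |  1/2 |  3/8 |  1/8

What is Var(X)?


E[X] = 31/8
E[X²] = 223/8
Var(X) = E[X²] - (E[X])² = 223/8 - 961/64 = 823/64

Var(X) = 823/64 ≈ 12.8594


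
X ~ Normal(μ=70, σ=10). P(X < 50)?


z = (50-70)/10 = -2.0
P(Z < -2.0) = 0.0228

P(X < 50) ≈ 0.0228


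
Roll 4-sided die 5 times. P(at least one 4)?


P(no 4)^5 = (3/4)^5 = 243/1024
P(≥1) = 1 - 243/1024 = 781/1024

P = 781/1024 ≈ 76.27%


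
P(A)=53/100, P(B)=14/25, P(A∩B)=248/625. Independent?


P(A)×P(B) = 371/1250
P(A∩B) = 248/625
Not equal → NOT independent

No, not independent


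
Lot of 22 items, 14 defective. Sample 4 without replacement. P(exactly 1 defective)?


Hypergeometric: C(14,1)×C(8,3)/C(22,4)
= 14×56/7315 = 112/1045

P(X=1) = 112/1045 ≈ 10.72%


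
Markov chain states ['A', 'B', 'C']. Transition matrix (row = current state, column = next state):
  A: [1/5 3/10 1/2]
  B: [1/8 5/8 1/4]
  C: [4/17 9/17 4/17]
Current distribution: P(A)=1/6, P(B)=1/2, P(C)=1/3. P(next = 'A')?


P(next=A) = Σᵢ P(now=i)×P(i→A)
= 1/6×1/5 + 1/2×1/8 + 1/3×4/17
= 1/30 + 1/16 + 4/51 = 237/1360

P = 237/1360 ≈ 0.1743


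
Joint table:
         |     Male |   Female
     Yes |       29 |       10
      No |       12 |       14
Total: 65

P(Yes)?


P(Yes) = (29+10)/65 = 39/65 = 3/5

P(Yes) = 3/5 ≈ 60.00%


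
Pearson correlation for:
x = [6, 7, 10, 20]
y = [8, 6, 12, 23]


n=4, Σx=43, Σy=49, Σxy=670, Σx²=585, Σy²=773
r = (4×670 - 43×49)/√((4×585 - 43²)(4×773 - 49²))
= 573/√(491×691) = 573/√339281 ≈ 573/582.4783 ≈ 0.9837

r ≈ 0.9837


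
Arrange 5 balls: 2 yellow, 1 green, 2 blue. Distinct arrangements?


5!/(2!×1!×2!) = 30

30


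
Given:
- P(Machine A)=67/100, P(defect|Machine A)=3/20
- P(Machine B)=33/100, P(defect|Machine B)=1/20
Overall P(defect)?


P(B) = Σ P(B|Aᵢ)×P(Aᵢ)
  3/20×67/100 = 201/2000
  1/20×33/100 = 33/2000
Sum = 117/1000

P(defect) = 117/1000 ≈ 11.70%


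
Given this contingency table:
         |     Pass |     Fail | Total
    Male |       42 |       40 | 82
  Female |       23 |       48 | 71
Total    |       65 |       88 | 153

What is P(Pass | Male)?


P(Pass | Male) = 42/(42+40) = 42/82 = 21/41

P(Pass|Male) = 21/41 ≈ 51.22%


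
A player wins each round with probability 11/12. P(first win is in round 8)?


Geometric: P(X=8) = (1-p)^(k-1)×p = (1/12)^7×11/12 = 11/429981696

P(X=8) = 11/429981696 ≈ 0.00%


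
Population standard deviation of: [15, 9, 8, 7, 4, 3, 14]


Mean = 60/7
  (15-60/7)²=2025/49
  (9-60/7)²=9/49
  (8-60/7)²=16/49
  (7-60/7)²=121/49
  (4-60/7)²=1024/49
  (3-60/7)²=1521/49
  (14-60/7)²=1444/49
Σ(x-μ)² = 880/7
σ² = (880/7)/7 = 880/49

σ = √(880/49) ≈ 4.2378


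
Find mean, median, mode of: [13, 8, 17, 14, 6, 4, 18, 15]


Sorted: [4, 6, 8, 13, 14, 15, 17, 18]
Mean = 95/8
Median = 27/2
Freq: {13: 1, 8: 1, 17: 1, 14: 1, 6: 1, 4: 1, 18: 1, 15: 1}
Mode: No mode

Mean=95/8, Median=27/2, Mode=No mode


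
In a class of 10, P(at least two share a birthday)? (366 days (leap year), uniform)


P(all different) = Π(366-i)/366 for i=0..9
= 0.883355
P(match) = 1 - 0.883355 = 0.116645

P ≈ 0.1166 ≈ 11.66%


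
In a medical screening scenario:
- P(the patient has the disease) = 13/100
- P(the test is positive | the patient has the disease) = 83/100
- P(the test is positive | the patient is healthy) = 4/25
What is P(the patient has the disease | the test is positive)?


Using Bayes' theorem:
P(A|B) = P(B|A)·P(A) / P(B)

P(the test is positive) = 83/100 × 13/100 + 4/25 × 87/100
= 1079/10000 + 87/625 = 2471/10000

P(the patient has the disease|the test is positive) = (1079/10000) / (2471/10000) = 1079/2471

P(the patient has the disease|the test is positive) = 1079/2471 ≈ 43.67%


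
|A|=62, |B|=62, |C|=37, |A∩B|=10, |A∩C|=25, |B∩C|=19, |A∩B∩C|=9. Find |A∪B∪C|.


|A∪B∪C| = 62+62+37-10-25-19+9 = 116

|A∪B∪C| = 116


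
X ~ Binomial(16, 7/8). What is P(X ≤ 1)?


P(X ≤ 1) = Σ P(X=i) for i=0..1
P(X=0) = 1/281474976710656
P(X=1) = 7/17592186044416
Sum = 113/281474976710656

P(X ≤ 1) = 113/281474976710656 ≈ 0.00%


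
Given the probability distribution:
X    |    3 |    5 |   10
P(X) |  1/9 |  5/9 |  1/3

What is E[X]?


E[X] = Σ x·P(X=x)
= (3)×(1/9) + (5)×(5/9) + (10)×(1/3)
= 58/9

E[X] = 58/9


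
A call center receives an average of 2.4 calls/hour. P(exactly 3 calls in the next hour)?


Poisson(λ=2.4): P(X=3) = e^(-λ)×λ^k/k!
= e^(-2.4) × 2.4^3 / 3!
≈ 0.09071795329 × 13.824 / 6 ≈ 0.209014

P(X=3) ≈ 0.209014 ≈ 20.90%


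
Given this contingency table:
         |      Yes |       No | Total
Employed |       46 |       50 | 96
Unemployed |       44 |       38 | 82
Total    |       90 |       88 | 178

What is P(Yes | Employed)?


P(Yes | Employed) = 46/(46+50) = 46/96 = 23/48

P(Yes|Employed) = 23/48 ≈ 47.92%


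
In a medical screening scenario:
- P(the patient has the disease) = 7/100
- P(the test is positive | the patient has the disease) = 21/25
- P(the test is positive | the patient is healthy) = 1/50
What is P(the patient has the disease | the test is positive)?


Using Bayes' theorem:
P(A|B) = P(B|A)·P(A) / P(B)

P(the test is positive) = 21/25 × 7/100 + 1/50 × 93/100
= 147/2500 + 93/5000 = 387/5000

P(the patient has the disease|the test is positive) = (147/2500) / (387/5000) = 98/129

P(the patient has the disease|the test is positive) = 98/129 ≈ 75.97%


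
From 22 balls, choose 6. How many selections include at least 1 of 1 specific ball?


Complement: C(22,6) - C(21,6) = 74613 - 54264 = 20349

20349


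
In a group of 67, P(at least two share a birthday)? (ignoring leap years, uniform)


P(all different) = Π(365-i)/365 for i=0..66
= 0.001560
P(match) = 1 - 0.001560 = 0.998440

P ≈ 0.9984 ≈ 99.84%


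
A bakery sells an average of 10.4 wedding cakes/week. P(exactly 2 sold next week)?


Poisson(λ=10.4): P(X=2) = e^(-λ)×λ^k/k!
= e^(-10.4) × 10.4^2 / 2!
≈ 3.043248301e-05 × 108.16 / 2 ≈ 0.001646

P(X=2) ≈ 0.001646 ≈ 0.16%


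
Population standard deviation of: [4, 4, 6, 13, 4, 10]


Mean = 41/6
  (4-41/6)²=289/36
  (4-41/6)²=289/36
  (6-41/6)²=25/36
  (13-41/6)²=1369/36
  (4-41/6)²=289/36
  (10-41/6)²=361/36
Σ(x-μ)² = 437/6
σ² = (437/6)/6 = 437/36

σ = √(437/36) ≈ 3.4841


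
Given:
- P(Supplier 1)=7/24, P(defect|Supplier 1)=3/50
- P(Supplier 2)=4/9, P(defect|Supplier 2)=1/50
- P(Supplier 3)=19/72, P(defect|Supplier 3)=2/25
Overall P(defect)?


P(B) = Σ P(B|Aᵢ)×P(Aᵢ)
  3/50×7/24 = 7/400
  1/50×4/9 = 2/225
  2/25×19/72 = 19/900
Sum = 19/400

P(defect) = 19/400 ≈ 4.75%


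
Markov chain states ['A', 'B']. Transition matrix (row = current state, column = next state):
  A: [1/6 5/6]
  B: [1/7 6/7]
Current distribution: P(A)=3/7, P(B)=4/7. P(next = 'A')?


P(next=A) = Σᵢ P(now=i)×P(i→A)
= 3/7×1/6 + 4/7×1/7
= 1/14 + 4/49 = 15/98

P = 15/98 ≈ 0.1531


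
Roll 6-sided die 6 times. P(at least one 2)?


P(no 2)^6 = (5/6)^6 = 15625/46656
P(≥1) = 1 - 15625/46656 = 31031/46656

P = 31031/46656 ≈ 66.51%


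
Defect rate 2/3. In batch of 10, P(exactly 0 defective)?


Binomial: P(X=0) = C(10,0)×p^0×(1-p)^10
= 1 × 1 × 1/59049 = 1/59049

P(X=0) = 1/59049 ≈ 0.00%


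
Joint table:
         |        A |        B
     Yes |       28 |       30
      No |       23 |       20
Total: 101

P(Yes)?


P(Yes) = (28+30)/101 = 58/101

P(Yes) = 58/101 ≈ 57.43%


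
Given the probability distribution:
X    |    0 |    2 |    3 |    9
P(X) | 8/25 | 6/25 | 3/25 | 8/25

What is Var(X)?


E[X] = 93/25
E[X²] = 699/25
Var(X) = E[X²] - (E[X])² = 699/25 - 8649/625 = 8826/625

Var(X) = 8826/625 ≈ 14.1216


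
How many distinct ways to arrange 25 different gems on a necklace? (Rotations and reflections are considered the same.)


Free circular arrangements: rotations and reflections both identified.
(n-1)!/2 = 24!/2 = 620448401733239439360000/2 = 310224200866619719680000

310224200866619719680000


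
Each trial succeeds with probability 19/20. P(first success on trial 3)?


Geometric: P(X=3) = (1-p)^(k-1)×p = (1/20)^2×19/20 = 19/8000

P(X=3) = 19/8000 ≈ 0.24%


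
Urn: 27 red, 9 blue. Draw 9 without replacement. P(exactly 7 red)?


Hypergeometric: C(27,7)×C(9,2)/C(36,9)
= 888030×36/94143280 = 72657/213962

P(X=7) = 72657/213962 ≈ 33.96%


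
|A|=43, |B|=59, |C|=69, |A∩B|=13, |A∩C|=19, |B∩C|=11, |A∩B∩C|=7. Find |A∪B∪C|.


|A∪B∪C| = 43+59+69-13-19-11+7 = 135

|A∪B∪C| = 135


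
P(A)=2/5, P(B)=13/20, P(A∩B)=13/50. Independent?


P(A)×P(B) = 13/50
P(A∩B) = 13/50
Equal ✓ → Independent

Yes, independent


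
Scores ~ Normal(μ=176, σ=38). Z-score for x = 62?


z = (x - μ)/σ = (62 - 176)/38 = -3.0

z = -3.0


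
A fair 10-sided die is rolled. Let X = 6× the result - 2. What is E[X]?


E[die] = (1+10)/2 = 11/2
E[X] = 6×11/2 - 2 = 31

E[X] = 31


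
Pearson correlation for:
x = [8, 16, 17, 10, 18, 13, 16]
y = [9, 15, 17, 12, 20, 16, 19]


n=7, Σx=98, Σy=108, Σxy=1593, Σx²=1458, Σy²=1756
r = (7×1593 - 98×108)/√((7×1458 - 98²)(7×1756 - 108²))
= 567/√(602×628) = 567/√378056 ≈ 567/614.8626 ≈ 0.9222

r ≈ 0.9222


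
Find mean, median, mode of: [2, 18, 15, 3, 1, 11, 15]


Sorted: [1, 2, 3, 11, 15, 15, 18]
Mean = 65/7
Median = 11
Freq: {2: 1, 18: 1, 15: 2, 3: 1, 1: 1, 11: 1}
Mode: [15]

Mean=65/7, Median=11, Mode=15


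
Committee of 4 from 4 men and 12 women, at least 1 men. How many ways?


Count by #men:
  1M,3W: C(4,1)×C(12,3)=880
  2M,2W: C(4,2)×C(12,2)=396
  3M,1W: C(4,3)×C(12,1)=48
  4M,0W: C(4,4)×C(12,0)=1
Total = 1325

1325


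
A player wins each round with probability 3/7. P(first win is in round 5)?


Geometric: P(X=5) = (1-p)^(k-1)×p = (4/7)^4×3/7 = 768/16807

P(X=5) = 768/16807 ≈ 4.57%


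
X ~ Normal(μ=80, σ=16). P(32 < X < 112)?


z₁=(32-80)/16=-3.0, z₂=(112-80)/16=2.0
P = Φ(2.0) - Φ(-3.0) = 0.977250 - 0.001350 = 0.975900 ≈ 0.9759

P(32 < X < 112) ≈ 0.9759


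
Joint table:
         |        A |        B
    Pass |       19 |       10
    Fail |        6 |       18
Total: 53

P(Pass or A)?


P(Pass∨A) = P(Pass) + P(A) - P(Pass∧A)
= (29 + 25 - 19)/53 = 35/53

P = 35/53 ≈ 66.04%


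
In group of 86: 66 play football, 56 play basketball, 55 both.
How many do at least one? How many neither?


|A∪B| = 66+56-55 = 67
Neither = 86-67 = 19

At least one: 67; Neither: 19


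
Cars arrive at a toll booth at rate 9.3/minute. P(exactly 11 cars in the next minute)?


Poisson(λ=9.3): P(X=11) = e^(-λ)×λ^k/k!
= e^(-9.3) × 9.3^11 / 11!
≈ 9.142423148e-05 × 45010354567.7 / 39916800 ≈ 0.103090

P(X=11) ≈ 0.103090 ≈ 10.31%


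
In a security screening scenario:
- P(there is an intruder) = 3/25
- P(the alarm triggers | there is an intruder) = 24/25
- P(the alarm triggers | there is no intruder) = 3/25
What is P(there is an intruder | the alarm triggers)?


Using Bayes' theorem:
P(A|B) = P(B|A)·P(A) / P(B)

P(the alarm triggers) = 24/25 × 3/25 + 3/25 × 22/25
= 72/625 + 66/625 = 138/625

P(there is an intruder|the alarm triggers) = (72/625) / (138/625) = 12/23

P(there is an intruder|the alarm triggers) = 12/23 ≈ 52.17%


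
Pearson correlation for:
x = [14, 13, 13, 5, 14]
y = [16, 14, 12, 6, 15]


n=5, Σx=59, Σy=63, Σxy=802, Σx²=755, Σy²=857
r = (5×802 - 59×63)/√((5×755 - 59²)(5×857 - 63²))
= 293/√(294×316) = 293/√92904 ≈ 293/304.8016 ≈ 0.9613

r ≈ 0.9613


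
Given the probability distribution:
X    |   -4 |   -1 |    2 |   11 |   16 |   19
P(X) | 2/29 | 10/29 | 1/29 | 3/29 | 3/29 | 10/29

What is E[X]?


E[X] = Σ x·P(X=x)
= (-4)×(2/29) + (-1)×(10/29) + (2)×(1/29) + (11)×(3/29) + (16)×(3/29) + (19)×(10/29)
= 255/29

E[X] = 255/29


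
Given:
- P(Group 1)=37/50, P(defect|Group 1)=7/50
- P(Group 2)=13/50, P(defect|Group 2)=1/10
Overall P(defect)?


P(B) = Σ P(B|Aᵢ)×P(Aᵢ)
  7/50×37/50 = 259/2500
  1/10×13/50 = 13/500
Sum = 81/625

P(defect) = 81/625 ≈ 12.96%


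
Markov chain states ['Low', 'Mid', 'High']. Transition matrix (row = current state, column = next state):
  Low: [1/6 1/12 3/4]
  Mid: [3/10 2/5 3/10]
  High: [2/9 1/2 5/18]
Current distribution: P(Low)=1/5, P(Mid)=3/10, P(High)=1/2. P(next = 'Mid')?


P(next=Mid) = Σᵢ P(now=i)×P(i→Mid)
= 1/5×1/12 + 3/10×2/5 + 1/2×1/2
= 1/60 + 3/25 + 1/4 = 29/75

P = 29/75 ≈ 0.3867


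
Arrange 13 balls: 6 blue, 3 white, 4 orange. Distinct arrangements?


13!/(6!×3!×4!) = 60060

60060


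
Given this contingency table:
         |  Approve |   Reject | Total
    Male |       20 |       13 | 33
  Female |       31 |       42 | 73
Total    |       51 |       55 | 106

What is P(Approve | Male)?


P(Approve | Male) = 20/(20+13) = 20/33

P(Approve|Male) = 20/33 ≈ 60.61%


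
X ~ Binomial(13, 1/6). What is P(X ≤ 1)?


P(X ≤ 1) = Σ P(X=i) for i=0..1
P(X=0) = 1220703125/13060694016
P(X=1) = 3173828125/13060694016
Sum = 244140625/725594112

P(X ≤ 1) = 244140625/725594112 ≈ 33.65%


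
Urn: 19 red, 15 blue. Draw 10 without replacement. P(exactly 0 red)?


Hypergeometric: C(19,0)×C(15,10)/C(34,10)
= 1×3003/131128140 = 7/305660

P(X=0) = 7/305660 ≈ 0.00%


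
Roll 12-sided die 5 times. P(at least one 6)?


P(no 6)^5 = (11/12)^5 = 161051/248832
P(≥1) = 1 - 161051/248832 = 87781/248832

P = 87781/248832 ≈ 35.28%


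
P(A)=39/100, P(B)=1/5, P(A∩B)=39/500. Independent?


P(A)×P(B) = 39/500
P(A∩B) = 39/500
Equal ✓ → Independent

Yes, independent


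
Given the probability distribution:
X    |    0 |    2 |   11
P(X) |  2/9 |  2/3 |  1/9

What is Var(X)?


E[X] = 23/9
E[X²] = 145/9
Var(X) = E[X²] - (E[X])² = 145/9 - 529/81 = 776/81

Var(X) = 776/81 ≈ 9.5802


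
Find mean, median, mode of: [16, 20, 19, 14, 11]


Sorted: [11, 14, 16, 19, 20]
Mean = 80/5 = 16
Median = 16
Freq: {16: 1, 20: 1, 19: 1, 14: 1, 11: 1}
Mode: No mode

Mean=16, Median=16, Mode=No mode


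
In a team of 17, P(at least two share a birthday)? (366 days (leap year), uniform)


P(all different) = Π(366-i)/366 for i=0..16
= 0.685712
P(match) = 1 - 0.685712 = 0.314288

P ≈ 0.3143 ≈ 31.43%


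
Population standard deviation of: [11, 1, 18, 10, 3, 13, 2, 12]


Mean = 70/8 = 35/4
  (11-35/4)²=81/16
  (1-35/4)²=961/16
  (18-35/4)²=1369/16
  (10-35/4)²=25/16
  (3-35/4)²=529/16
  (13-35/4)²=289/16
  (2-35/4)²=729/16
  (12-35/4)²=169/16
Σ(x-μ)² = 519/2
σ² = (519/2)/8 = 519/16

σ = √(519/16) ≈ 5.6954


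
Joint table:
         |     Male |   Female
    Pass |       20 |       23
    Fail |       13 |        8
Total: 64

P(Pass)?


P(Pass) = (20+23)/64 = 43/64

P(Pass) = 43/64 ≈ 67.19%


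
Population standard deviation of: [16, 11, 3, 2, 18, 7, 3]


Mean = 60/7
  (16-60/7)²=2704/49
  (11-60/7)²=289/49
  (3-60/7)²=1521/49
  (2-60/7)²=2116/49
  (18-60/7)²=4356/49
  (7-60/7)²=121/49
  (3-60/7)²=1521/49
Σ(x-μ)² = 1804/7
σ² = (1804/7)/7 = 1804/49

σ = √(1804/49) ≈ 6.0676


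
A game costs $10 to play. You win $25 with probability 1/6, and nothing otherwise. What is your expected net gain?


E[gain] = (25-10)×1/6 + (-10)×5/6
= 5/2 - 25/3 = -35/6

Expected net gain = $-35/6 ≈ $-5.83


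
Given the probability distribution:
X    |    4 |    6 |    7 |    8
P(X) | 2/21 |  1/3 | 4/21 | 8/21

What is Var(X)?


E[X] = 142/21
E[X²] = 992/21
Var(X) = E[X²] - (E[X])² = 992/21 - 20164/441 = 668/441

Var(X) = 668/441 ≈ 1.5147


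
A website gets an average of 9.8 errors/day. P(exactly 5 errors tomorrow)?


Poisson(λ=9.8): P(X=5) = e^(-λ)×λ^k/k!
= e^(-9.8) × 9.8^5 / 5!
≈ 5.545159943e-05 × 90392.07968 / 120 ≈ 0.041770

P(X=5) ≈ 0.041770 ≈ 4.18%


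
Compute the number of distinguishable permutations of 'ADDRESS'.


Letters: 7, freq: {'A': 1, 'D': 2, 'R': 1, 'E': 1, 'S': 2}
7!/(1!×2!×1!×1!×2!) = 5040/4 = 1260

1260


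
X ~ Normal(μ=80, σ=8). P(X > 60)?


z = (60-80)/8 = -2.5
P(X > 60) = 1 - P(Z ≤ -2.5) = 1 - 0.0062 = 0.9938

P(X > 60) ≈ 0.9938


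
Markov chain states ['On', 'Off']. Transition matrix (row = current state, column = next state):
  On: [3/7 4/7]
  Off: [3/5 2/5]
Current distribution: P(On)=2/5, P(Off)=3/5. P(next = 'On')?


P(next=On) = Σᵢ P(now=i)×P(i→On)
= 2/5×3/7 + 3/5×3/5
= 6/35 + 9/25 = 93/175

P = 93/175 ≈ 0.5314


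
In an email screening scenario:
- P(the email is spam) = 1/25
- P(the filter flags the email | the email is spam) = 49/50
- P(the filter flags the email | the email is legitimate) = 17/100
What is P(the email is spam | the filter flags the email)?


Using Bayes' theorem:
P(A|B) = P(B|A)·P(A) / P(B)

P(the filter flags the email) = 49/50 × 1/25 + 17/100 × 24/25
= 49/1250 + 102/625 = 253/1250

P(the email is spam|the filter flags the email) = (49/1250) / (253/1250) = 49/253

P(the email is spam|the filter flags the email) = 49/253 ≈ 19.37%


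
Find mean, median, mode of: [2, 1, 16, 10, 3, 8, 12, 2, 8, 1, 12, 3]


Sorted: [1, 1, 2, 2, 3, 3, 8, 8, 10, 12, 12, 16]
Mean = 78/12 = 13/2
Median = 11/2
Freq: {2: 2, 1: 2, 16: 1, 10: 1, 3: 2, 8: 2, 12: 2}
Mode: [1, 2, 3, 8, 12]

Mean=13/2, Median=11/2, Mode=[1, 2, 3, 8, 12]


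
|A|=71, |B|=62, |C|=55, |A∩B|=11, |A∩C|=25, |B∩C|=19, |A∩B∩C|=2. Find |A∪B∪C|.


|A∪B∪C| = 71+62+55-11-25-19+2 = 135

|A∪B∪C| = 135


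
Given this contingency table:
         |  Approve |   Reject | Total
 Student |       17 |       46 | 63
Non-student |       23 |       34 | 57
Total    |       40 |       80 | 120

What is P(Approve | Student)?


P(Approve | Student) = 17/(17+46) = 17/63

P(Approve|Student) = 17/63 ≈ 26.98%


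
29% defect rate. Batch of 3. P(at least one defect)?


P(all good) = (71/100)^3 = 357911/1000000
P(≥1 defect) = 642089/1000000

P = 642089/1000000 ≈ 64.21%


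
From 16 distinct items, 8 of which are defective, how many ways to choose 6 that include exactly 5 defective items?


Choose 5 of the 8 defective items and 1 of the other 8 items:
C(8,5)×C(8,1) = 56×8 = 448

448


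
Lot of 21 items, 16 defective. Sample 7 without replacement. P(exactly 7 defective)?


Hypergeometric: C(16,7)×C(5,0)/C(21,7)
= 11440×1/116280 = 286/2907

P(X=7) = 286/2907 ≈ 9.84%


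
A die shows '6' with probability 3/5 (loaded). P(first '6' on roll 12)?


Geometric: P(X=12) = (1-p)^(k-1)×p = (2/5)^11×3/5 = 6144/244140625

P(X=12) = 6144/244140625 ≈ 0.00%


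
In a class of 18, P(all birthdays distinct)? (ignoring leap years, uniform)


P(all different) = Π(365-i)/365 for i=0..17
= (365/365)×(364/365)×...×(348/365)
= 0.653089

P ≈ 0.6531 ≈ 65.31%


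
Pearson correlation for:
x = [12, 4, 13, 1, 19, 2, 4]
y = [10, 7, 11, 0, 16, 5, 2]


n=7, Σx=55, Σy=51, Σxy=613, Σx²=711, Σy²=555
r = (7×613 - 55×51)/√((7×711 - 55²)(7×555 - 51²))
= 1486/√(1952×1284) = 1486/√2506368 ≈ 1486/1583.1513 ≈ 0.9386

r ≈ 0.9386


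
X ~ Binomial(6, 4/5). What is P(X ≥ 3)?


P(X ≥ 3) = Σ P(X=i) for i=3..6
P(X=3) = 256/3125
P(X=4) = 768/3125
P(X=5) = 6144/15625
P(X=6) = 4096/15625
Sum = 3072/3125

P(X ≥ 3) = 3072/3125 ≈ 98.30%


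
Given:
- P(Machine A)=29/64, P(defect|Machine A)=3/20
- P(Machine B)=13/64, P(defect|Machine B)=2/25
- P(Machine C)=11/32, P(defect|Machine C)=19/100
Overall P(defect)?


P(B) = Σ P(B|Aᵢ)×P(Aᵢ)
  3/20×29/64 = 87/1280
  2/25×13/64 = 13/800
  19/100×11/32 = 209/3200
Sum = 957/6400

P(defect) = 957/6400 ≈ 14.95%


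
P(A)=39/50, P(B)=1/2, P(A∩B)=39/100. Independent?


P(A)×P(B) = 39/100
P(A∩B) = 39/100
Equal ✓ → Independent

Yes, independent


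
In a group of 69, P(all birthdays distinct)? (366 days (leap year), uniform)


P(all different) = Π(366-i)/366 for i=0..68
= (366/366)×(365/366)×...×(298/366)
= 0.001057

P ≈ 0.0011 ≈ 0.11%


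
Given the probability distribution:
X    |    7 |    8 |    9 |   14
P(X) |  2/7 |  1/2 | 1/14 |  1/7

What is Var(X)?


E[X] = 121/14
E[X²] = 1117/14
Var(X) = E[X²] - (E[X])² = 1117/14 - 14641/196 = 997/196

Var(X) = 997/196 ≈ 5.0867


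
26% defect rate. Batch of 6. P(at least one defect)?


P(all good) = (37/50)^6 = 2565726409/15625000000
P(≥1 defect) = 13059273591/15625000000

P = 13059273591/15625000000 ≈ 83.58%


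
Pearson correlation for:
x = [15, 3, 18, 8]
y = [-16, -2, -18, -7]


n=4, Σx=44, Σy=-43, Σxy=-626, Σx²=622, Σy²=633
r = (4×(-626) - 44×(-43))/√((4×622 - 44²)(4×633 - (-43)²))
= -612/√(552×683) = -612/√377016 ≈ -612/614.0163 ≈ -0.9967

r ≈ -0.9967


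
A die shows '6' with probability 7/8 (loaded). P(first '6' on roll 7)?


Geometric: P(X=7) = (1-p)^(k-1)×p = (1/8)^6×7/8 = 7/2097152

P(X=7) = 7/2097152 ≈ 0.00%


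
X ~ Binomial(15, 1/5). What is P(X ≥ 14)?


P(X ≥ 14) = Σ P(X=i) for i=14..15
P(X=14) = 12/6103515625
P(X=15) = 1/30517578125
Sum = 61/30517578125

P(X ≥ 14) = 61/30517578125 ≈ 0.00%


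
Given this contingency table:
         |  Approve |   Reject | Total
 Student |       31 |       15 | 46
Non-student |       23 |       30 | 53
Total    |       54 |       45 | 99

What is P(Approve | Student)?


P(Approve | Student) = 31/(31+15) = 31/46

P(Approve|Student) = 31/46 ≈ 67.39%


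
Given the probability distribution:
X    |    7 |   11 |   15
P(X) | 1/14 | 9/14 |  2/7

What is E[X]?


E[X] = Σ x·P(X=x)
= (7)×(1/14) + (11)×(9/14) + (15)×(2/7)
= 83/7

E[X] = 83/7


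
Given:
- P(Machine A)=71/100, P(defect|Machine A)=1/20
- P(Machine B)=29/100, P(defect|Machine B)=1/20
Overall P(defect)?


P(B) = Σ P(B|Aᵢ)×P(Aᵢ)
  1/20×71/100 = 71/2000
  1/20×29/100 = 29/2000
Sum = 1/20

P(defect) = 1/20 ≈ 5.00%


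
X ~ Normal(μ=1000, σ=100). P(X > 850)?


z = (850-1000)/100 = -1.5
P(X > 850) = 1 - P(Z ≤ -1.5) = 1 - 0.0668 = 0.9332

P(X > 850) ≈ 0.9332


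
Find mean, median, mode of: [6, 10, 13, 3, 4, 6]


Sorted: [3, 4, 6, 6, 10, 13]
Mean = 42/6 = 7
Median = 6
Freq: {6: 2, 10: 1, 13: 1, 3: 1, 4: 1}
Mode: [6]

Mean=7, Median=6, Mode=6


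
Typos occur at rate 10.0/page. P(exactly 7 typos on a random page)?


Poisson(λ=10.0): P(X=7) = e^(-λ)×λ^k/k!
= e^(-10.0) × 10.0^7 / 7!
≈ 4.539992976e-05 × 10000000 / 5040 ≈ 0.090079

P(X=7) ≈ 0.090079 ≈ 9.01%


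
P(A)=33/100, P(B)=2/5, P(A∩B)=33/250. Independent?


P(A)×P(B) = 33/250
P(A∩B) = 33/250
Equal ✓ → Independent

Yes, independent


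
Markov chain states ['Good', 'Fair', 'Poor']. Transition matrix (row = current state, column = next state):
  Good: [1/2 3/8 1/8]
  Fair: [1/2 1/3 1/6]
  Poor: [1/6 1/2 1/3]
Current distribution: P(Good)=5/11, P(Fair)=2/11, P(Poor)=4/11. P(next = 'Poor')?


P(next=Poor) = Σᵢ P(now=i)×P(i→Poor)
= 5/11×1/8 + 2/11×1/6 + 4/11×1/3
= 5/88 + 1/33 + 4/33 = 5/24

P = 5/24 ≈ 0.2083


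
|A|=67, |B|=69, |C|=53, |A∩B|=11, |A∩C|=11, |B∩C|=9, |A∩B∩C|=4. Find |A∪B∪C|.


|A∪B∪C| = 67+69+53-11-11-9+4 = 162

|A∪B∪C| = 162


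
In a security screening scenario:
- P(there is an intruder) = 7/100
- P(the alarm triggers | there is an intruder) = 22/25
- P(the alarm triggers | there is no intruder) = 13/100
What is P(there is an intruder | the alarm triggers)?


Using Bayes' theorem:
P(A|B) = P(B|A)·P(A) / P(B)

P(the alarm triggers) = 22/25 × 7/100 + 13/100 × 93/100
= 77/1250 + 1209/10000 = 73/400

P(there is an intruder|the alarm triggers) = (77/1250) / (73/400) = 616/1825

P(there is an intruder|the alarm triggers) = 616/1825 ≈ 33.75%


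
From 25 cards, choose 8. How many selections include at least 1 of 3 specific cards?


Complement: C(25,8) - C(22,8) = 1081575 - 319770 = 761805

761805
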